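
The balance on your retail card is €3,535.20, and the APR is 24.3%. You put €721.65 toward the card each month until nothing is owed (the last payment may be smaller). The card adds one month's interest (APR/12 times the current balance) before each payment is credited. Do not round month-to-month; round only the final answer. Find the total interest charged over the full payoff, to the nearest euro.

Monthly rate r = 24.3%/12 = 2.025% = 0.02025.
Payoff takes n = ⌈−ln(1 − rB₀/P)/ln(1+r)⌉ = ⌈5.211⌉ = 6 payments; the last is €153.61.
Total paid = 5·€721.65 + €153.61 = €3,761.86.
Total interest = total paid − principal = €3,761.86 − €3,535.20 = €226.66.

€227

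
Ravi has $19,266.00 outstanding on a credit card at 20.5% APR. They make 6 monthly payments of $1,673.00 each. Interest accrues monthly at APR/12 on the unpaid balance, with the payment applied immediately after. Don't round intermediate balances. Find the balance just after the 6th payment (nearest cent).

Monthly rate r = 20.5%/12 = 1.70833% = 0.0170833.
Each month: B ← B·(1+r) − $1,673.00.
Month 1: interest $329.13; balance after payment $17,922.13.
Month 2: interest $306.17; balance after payment $16,555.30.
Month 3: interest $282.82; balance after payment $15,165.12.
Month 4: interest $259.07; balance after payment $13,751.19.
Month 5: interest $234.92; balance after payment $12,313.10.
Month 6: interest $210.35; balance after payment $10,850.45.

$10,850.45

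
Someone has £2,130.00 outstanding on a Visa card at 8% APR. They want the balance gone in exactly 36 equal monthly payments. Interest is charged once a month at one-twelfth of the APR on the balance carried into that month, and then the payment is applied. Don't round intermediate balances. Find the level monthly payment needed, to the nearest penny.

£66.75

Monthly rate r = 8%/12 = 0.666667% = 0.00666667.
Level-payment amortization: P = B₀·r / (1 − (1+r)^(−n)) = 2130.00·0.00666667 / (1 − 1.00667^(−36)).
Denominator 1 − (1+r)^(−36) = 0.21274537.
P = 14.2 / 0.21274537 ≈ 66.75.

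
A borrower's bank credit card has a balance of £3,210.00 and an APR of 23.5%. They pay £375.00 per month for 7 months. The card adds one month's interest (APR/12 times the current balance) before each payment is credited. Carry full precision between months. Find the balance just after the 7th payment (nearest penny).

Monthly rate r = 23.5%/12 = 1.95833% = 0.0195833.
Each month: B ← B·(1+r) − £375.00.
Month 1: interest £62.86; balance after payment £2,897.86.
Month 2: interest £56.75; balance after payment £2,579.61.
Month 3: interest £50.52; balance after payment £2,255.13.
Month 4: interest £44.16; balance after payment £1,924.29.
Month 5: interest £37.68; balance after payment £1,586.98.
Month 6: interest £31.08; balance after payment £1,243.06.
Month 7: interest £24.34; balance after payment £892.40.

£892.40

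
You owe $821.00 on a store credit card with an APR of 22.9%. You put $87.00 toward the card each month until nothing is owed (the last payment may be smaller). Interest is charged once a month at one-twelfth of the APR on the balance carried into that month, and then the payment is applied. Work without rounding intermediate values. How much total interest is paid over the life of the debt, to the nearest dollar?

$93

Monthly rate r = 22.9%/12 = 1.90833% = 0.0190833.
Payoff takes n = ⌈−ln(1 − rB₀/P)/ln(1+r)⌉ = ⌈10.504⌉ = 11 payments; the last is $44.02.
Total paid = 10·$87.00 + $44.02 = $914.02.
Total interest = total paid − principal = $914.02 − $821.00 = $93.02.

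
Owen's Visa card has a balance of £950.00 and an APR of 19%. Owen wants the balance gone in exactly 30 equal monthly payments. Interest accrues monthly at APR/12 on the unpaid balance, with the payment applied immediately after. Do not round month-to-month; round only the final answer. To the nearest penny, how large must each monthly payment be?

Monthly rate r = 19%/12 = 1.58333% = 0.0158333.
Level-payment amortization: P = B₀·r / (1 − (1+r)^(−n)) = 950.00·0.0158333 / (1 − 1.01583^(−30)).
Denominator 1 − (1+r)^(−30) = 0.375796481.
P = 15.0417 / 0.375796481 ≈ 40.03.

£40.03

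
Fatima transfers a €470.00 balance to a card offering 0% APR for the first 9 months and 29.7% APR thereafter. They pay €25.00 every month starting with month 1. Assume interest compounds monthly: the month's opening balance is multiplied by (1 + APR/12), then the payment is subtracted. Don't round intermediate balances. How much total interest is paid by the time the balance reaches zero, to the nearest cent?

Promo months 1–9 at r₀ = 0%/12 = 0; months 10+ at r₁ = 29.7%/12 = 0.02475.
After month 9 (no interest yet): B = €470.00 − 9·€25.00 = €245.00.
Then at r₁ with €25.00/mo: n₂ = −ln(1 − r₁·B/P)/ln(1+r₁) ≈ 11.36 → 12 more payments.
Total paid = 20·€25.00 + €9.13 = €509.13; interest = €509.13 − €470.00 = €39.13.

€39.13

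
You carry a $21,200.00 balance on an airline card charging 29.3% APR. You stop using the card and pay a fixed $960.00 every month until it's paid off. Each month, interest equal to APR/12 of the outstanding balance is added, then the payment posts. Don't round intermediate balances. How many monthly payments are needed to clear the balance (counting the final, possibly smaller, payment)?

Monthly rate r = 29.3%/12 = 2.44167% = 0.0244167.
Recurrence: B ← B·(1+r) − $960.00.
Month 1: interest $517.63; balance after payment $20,757.63.
Month 2: interest $506.83; balance after payment $20,304.47.
Closed form: n = −ln(1 − rB₀/P)/ln(1+r) = −ln(0.4608)/ln(1.02442) ≈ 32.118, so the balance reaches zero during payment 33.

33 months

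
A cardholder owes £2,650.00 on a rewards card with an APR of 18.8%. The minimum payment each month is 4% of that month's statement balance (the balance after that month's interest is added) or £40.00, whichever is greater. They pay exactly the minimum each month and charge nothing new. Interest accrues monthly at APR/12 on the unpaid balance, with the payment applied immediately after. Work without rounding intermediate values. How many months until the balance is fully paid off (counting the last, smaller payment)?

Monthly rate r = 18.8%/12 = 1.56667% = 0.0156667.
While 4% of the post-interest balance exceeds £40.00, each month B ← (B·(1+r))·(1 − 0.04), i.e. B shrinks by the factor (1+r)·0.96 = 0.97504.
This holds for months 1–40. Entering month 41 the balance is £964.15; 4% of the post-interest balance is now below £40.00, so the flat £40.00 minimum applies from here.
From month 41 a fixed £40.00 at rate r clears £964.15 in 31 more payments. Total: 40 + 31 = 71 months.

71 months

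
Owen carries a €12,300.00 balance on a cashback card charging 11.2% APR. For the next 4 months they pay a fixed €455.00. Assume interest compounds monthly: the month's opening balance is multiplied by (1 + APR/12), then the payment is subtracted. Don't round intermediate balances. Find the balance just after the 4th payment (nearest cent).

€10,920.03

Monthly rate r = 11.2%/12 = 0.933333% = 0.00933333.
Each month: B ← B·(1+r) − €455.00.
Month 1: interest €114.80; balance after payment €11,959.80.
Month 2: interest €111.62; balance after payment €11,616.42.
Month 3: interest €108.42; balance after payment €11,269.84.
Month 4: interest €105.19; balance after payment €10,920.03.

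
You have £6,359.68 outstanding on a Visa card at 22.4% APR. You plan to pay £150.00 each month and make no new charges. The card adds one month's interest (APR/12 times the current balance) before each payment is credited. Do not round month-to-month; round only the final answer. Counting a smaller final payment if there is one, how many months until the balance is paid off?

85 payments

Monthly rate r = 22.4%/12 = 1.86667% = 0.0186667.
Recurrence: B ← B·(1+r) − £150.00.
Month 1: interest £118.71; balance after payment £6,328.39.
Month 2: interest £118.13; balance after payment £6,296.52.
Closed form: n = −ln(1 − rB₀/P)/ln(1+r) = −ln(0.20857)/ln(1.01867) ≈ 84.753, so the balance reaches zero during payment 85.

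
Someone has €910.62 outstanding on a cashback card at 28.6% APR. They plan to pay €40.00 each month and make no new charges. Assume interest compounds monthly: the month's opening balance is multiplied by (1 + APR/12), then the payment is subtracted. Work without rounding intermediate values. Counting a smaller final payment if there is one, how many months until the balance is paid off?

Monthly rate r = 28.6%/12 = 2.38333% = 0.0238333.
Recurrence: B ← B·(1+r) − €40.00.
Month 1: interest €21.70; balance after payment €892.32.
Month 2: interest €21.27; balance after payment €873.59.
Closed form: n = −ln(1 − rB₀/P)/ln(1+r) = −ln(0.45742)/ln(1.02383) ≈ 33.207, so the balance reaches zero during payment 34.

34 payments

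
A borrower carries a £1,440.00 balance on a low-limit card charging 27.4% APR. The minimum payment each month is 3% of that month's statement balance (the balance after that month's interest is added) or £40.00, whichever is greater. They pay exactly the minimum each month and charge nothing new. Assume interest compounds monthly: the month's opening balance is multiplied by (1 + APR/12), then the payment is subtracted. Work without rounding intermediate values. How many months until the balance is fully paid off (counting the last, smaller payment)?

73 months

Monthly rate r = 27.4%/12 = 2.28333% = 0.0228333.
While 3% of the post-interest balance exceeds £40.00, each month B ← (B·(1+r))·(1 − 0.03), i.e. B shrinks by the factor (1+r)·0.97 = 0.99215.
This holds for months 1–13. Entering month 14 the balance is £1,299.75; 3% of the post-interest balance is now below £40.00, so the flat £40.00 minimum applies from here.
From month 14 a fixed £40.00 at rate r clears £1,299.75 in 60 more payments. Total: 13 + 60 = 73 months.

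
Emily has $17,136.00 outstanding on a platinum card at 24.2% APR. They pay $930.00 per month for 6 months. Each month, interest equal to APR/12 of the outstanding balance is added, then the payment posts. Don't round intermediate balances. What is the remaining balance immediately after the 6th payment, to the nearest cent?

$13,447.84

Monthly rate r = 24.2%/12 = 2.01667% = 0.0201667.
Each month: B ← B·(1+r) − $930.00.
Month 1: interest $345.58; balance after payment $16,551.58.
Month 2: interest $333.79; balance after payment $15,955.37.
Month 3: interest $321.77; balance after payment $15,347.13.
Month 4: interest $309.50; balance after payment $14,726.63.
Month 5: interest $296.99; balance after payment $14,093.62.
Month 6: interest $284.22; balance after payment $13,447.84.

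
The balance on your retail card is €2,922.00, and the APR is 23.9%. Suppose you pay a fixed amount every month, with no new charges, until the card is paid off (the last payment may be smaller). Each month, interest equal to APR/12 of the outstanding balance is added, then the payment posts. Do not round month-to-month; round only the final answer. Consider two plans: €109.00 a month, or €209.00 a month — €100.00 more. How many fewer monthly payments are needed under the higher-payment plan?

Monthly rate r = 23.9%/12 = 1.99167% = 0.0199167.
At €109.00/mo: n = ⌈−ln(1 − rB₀/P)/ln(1+r)⌉ = 39 payments (last €77.53); total interest = total paid − €2,922.00 = €1,297.53.
At €209.00/mo: 17 payments (last €115.20); total interest €537.20.
Payments saved = 39 − 17 = 22.

22 fewer payments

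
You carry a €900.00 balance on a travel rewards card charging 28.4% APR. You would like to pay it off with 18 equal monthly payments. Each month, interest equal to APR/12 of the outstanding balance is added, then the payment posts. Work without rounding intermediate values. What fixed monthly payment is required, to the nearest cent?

Monthly rate r = 28.4%/12 = 2.36667% = 0.0236667.
Level-payment amortization: P = B₀·r / (1 − (1+r)^(−n)) = 900.00·0.0236667 / (1 − 1.02367^(−18)).
Denominator 1 − (1+r)^(−18) = 0.343634283.
P = 21.3 / 0.343634283 ≈ 61.98.

€61.98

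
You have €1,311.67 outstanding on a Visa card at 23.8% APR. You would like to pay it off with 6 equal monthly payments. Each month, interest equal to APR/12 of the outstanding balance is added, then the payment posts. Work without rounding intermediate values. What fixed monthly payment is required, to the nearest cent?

€234.04

Monthly rate r = 23.8%/12 = 1.98333% = 0.0198333.
Level-payment amortization: P = B₀·r / (1 − (1+r)^(−n)) = 1311.67·0.0198333 / (1 − 1.01983^(−6)).
Denominator 1 − (1+r)^(−6) = 0.11115756.
P = 26.0148 / 0.11115756 ≈ 234.04.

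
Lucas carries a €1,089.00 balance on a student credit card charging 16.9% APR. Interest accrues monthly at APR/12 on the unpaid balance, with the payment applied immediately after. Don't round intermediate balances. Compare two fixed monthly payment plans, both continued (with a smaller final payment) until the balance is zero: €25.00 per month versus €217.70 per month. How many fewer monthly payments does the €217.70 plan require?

62 fewer payments

Monthly rate r = 16.9%/12 = 1.40833% = 0.0140833.
At €25.00/mo: n = ⌈−ln(1 − rB₀/P)/ln(1+r)⌉ = 68 payments (last €24.22); total interest = total paid − €1,089.00 = €610.22.
At €217.70/mo: 6 payments (last €48.96); total interest €48.46.
Payments saved = 68 − 6 = 62.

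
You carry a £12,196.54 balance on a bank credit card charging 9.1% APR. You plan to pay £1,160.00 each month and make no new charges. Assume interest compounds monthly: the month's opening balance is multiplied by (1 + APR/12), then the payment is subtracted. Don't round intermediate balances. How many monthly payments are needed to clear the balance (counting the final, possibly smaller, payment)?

Monthly rate r = 9.1%/12 = 0.758333% = 0.00758333.
Recurrence: B ← B·(1+r) − £1,160.00.
Month 1: interest £92.49; balance after payment £11,129.03.
Month 2: interest £84.40; balance after payment £10,053.43.
Closed form: n = −ln(1 − rB₀/P)/ln(1+r) = −ln(0.92027)/ln(1.00758) ≈ 10.999, so the balance reaches zero during payment 11.

11 payments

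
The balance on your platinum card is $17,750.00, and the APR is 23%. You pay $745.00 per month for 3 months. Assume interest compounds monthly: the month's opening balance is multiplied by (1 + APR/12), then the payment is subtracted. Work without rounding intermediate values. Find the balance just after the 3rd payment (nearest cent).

$16,512.20

Monthly rate r = 23%/12 = 1.91667% = 0.0191667.
Each month: B ← B·(1+r) − $745.00.
Month 1: interest $340.21; balance after payment $17,345.21.
Month 2: interest $332.45; balance after payment $16,932.66.
Month 3: interest $324.54; balance after payment $16,512.20.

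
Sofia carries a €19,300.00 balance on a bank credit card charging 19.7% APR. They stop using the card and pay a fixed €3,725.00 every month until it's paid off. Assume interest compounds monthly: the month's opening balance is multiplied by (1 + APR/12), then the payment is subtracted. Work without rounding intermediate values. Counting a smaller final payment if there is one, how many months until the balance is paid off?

Monthly rate r = 19.7%/12 = 1.64167% = 0.0164167.
Recurrence: B ← B·(1+r) − €3,725.00.
Month 1: interest €316.84; balance after payment €15,891.84.
Month 2: interest €260.89; balance after payment €12,427.73.
Month 3: interest €204.02; balance after payment €8,906.75.
Month 4: interest €146.22; balance after payment €5,327.97.
Month 5: interest €87.47; balance after payment €1,690.44.
Month 6: interest €27.75; balance after payment €0.00.

6 payments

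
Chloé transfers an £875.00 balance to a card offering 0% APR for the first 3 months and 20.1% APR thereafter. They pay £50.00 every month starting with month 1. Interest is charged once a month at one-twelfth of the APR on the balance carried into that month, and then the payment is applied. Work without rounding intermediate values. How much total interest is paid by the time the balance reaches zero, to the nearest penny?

Promo months 1–3 at r₀ = 0%/12 = 0; months 4+ at r₁ = 20.1%/12 = 0.01675.
After month 3 (no interest yet): B = £875.00 − 3·£50.00 = £725.00.
Then at r₁ with £50.00/mo: n₂ = −ln(1 − r₁·B/P)/ln(1+r₁) ≈ 16.75 → 17 more payments.
Total paid = 19·£50.00 + £37.54 = £987.54; interest = £987.54 − £875.00 = £112.54.

£112.54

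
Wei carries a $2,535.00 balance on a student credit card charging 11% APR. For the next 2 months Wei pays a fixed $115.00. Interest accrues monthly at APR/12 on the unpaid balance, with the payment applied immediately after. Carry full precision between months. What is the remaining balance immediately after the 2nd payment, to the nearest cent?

$2,350.63

Monthly rate r = 11%/12 = 0.916667% = 0.00916667.
Each month: B ← B·(1+r) − $115.00.
Month 1: interest $23.24; balance after payment $2,443.24.
Month 2: interest $22.40; balance after payment $2,350.63.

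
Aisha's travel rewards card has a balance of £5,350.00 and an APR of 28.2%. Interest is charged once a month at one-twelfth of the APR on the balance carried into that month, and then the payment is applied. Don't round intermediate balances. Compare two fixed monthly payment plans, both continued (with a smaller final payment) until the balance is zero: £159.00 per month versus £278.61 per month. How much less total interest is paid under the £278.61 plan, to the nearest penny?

Monthly rate r = 28.2%/12 = 2.35% = 0.0235.
At £159.00/mo: n = ⌈−ln(1 − rB₀/P)/ln(1+r)⌉ = 68 payments (last £53.90); total interest = total paid − £5,350.00 = £5,356.90.
At £278.61/mo: 26 payments (last £233.42); total interest £1,848.67.
Interest saved = £5,356.90 − £1,848.67 = £3,508.23.

£3,508.23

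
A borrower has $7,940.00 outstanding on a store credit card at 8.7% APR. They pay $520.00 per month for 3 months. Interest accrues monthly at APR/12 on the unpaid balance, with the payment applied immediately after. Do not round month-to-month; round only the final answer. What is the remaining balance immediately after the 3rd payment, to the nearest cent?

$6,542.61

Monthly rate r = 8.7%/12 = 0.725% = 0.00725.
Each month: B ← B·(1+r) − $520.00.
Month 1: interest $57.56; balance after payment $7,477.56.
Month 2: interest $54.21; balance after payment $7,011.78.
Month 3: interest $50.84; balance after payment $6,542.61.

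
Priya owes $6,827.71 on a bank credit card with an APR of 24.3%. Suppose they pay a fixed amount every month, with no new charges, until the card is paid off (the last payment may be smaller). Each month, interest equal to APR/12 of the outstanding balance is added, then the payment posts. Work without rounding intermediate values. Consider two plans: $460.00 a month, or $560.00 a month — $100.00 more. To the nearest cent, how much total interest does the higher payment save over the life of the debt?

Monthly rate r = 24.3%/12 = 2.025% = 0.02025.
At $460.00/mo: n = ⌈−ln(1 − rB₀/P)/ln(1+r)⌉ = 18 payments (last $383.27); total interest = total paid − $6,827.71 = $1,375.56.
At $560.00/mo: 15 payments (last $81.22); total interest $1,093.51.
Interest saved = $1,375.56 − $1,093.51 = $282.05.

$282.05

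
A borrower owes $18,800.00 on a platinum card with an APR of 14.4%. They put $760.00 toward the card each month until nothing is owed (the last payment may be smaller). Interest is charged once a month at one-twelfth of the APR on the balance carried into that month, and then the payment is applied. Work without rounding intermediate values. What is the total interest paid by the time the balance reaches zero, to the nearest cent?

$3,639.03

Monthly rate r = 14.4%/12 = 1.2% = 0.012.
Payoff takes n = ⌈−ln(1 − rB₀/P)/ln(1+r)⌉ = ⌈29.524⌉ = 30 payments; the last is $399.03.
Total paid = 29·$760.00 + $399.03 = $22,439.03.
Total interest = total paid − principal = $22,439.03 − $18,800.00 = $3,639.03.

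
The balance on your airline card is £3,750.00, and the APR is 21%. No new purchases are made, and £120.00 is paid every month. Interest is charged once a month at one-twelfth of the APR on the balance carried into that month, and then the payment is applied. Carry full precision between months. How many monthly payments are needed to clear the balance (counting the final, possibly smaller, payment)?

46 months

Monthly rate r = 21%/12 = 1.75% = 0.0175.
Recurrence: B ← B·(1+r) − £120.00.
Month 1: interest £65.62; balance after payment £3,695.62.
Month 2: interest £64.67; balance after payment £3,640.30.
Closed form: n = −ln(1 − rB₀/P)/ln(1+r) = −ln(0.45312)/ln(1.0175) ≈ 45.628, so the balance reaches zero during payment 46.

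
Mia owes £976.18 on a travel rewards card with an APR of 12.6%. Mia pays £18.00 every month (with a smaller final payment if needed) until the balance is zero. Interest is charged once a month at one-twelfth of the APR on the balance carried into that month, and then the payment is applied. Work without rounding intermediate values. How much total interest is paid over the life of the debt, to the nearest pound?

Monthly rate r = 12.6%/12 = 1.05% = 0.0105.
Payoff takes n = ⌈−ln(1 − rB₀/P)/ln(1+r)⌉ = ⌈80.674⌉ = 81 payments; the last is £12.16.
Total paid = 80·£18.00 + £12.16 = £1,452.16.
Total interest = total paid − principal = £1,452.16 − £976.18 = £475.98.

£476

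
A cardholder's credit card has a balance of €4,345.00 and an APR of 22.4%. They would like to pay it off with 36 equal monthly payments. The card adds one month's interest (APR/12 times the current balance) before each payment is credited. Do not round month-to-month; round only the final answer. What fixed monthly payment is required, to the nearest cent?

€166.84

Monthly rate r = 22.4%/12 = 1.86667% = 0.0186667.
Level-payment amortization: P = B₀·r / (1 − (1+r)^(−n)) = 4345.00·0.0186667 / (1 − 1.01867^(−36)).
Denominator 1 − (1+r)^(−36) = 0.486140283.
P = 81.1067 / 0.486140283 ≈ 166.84.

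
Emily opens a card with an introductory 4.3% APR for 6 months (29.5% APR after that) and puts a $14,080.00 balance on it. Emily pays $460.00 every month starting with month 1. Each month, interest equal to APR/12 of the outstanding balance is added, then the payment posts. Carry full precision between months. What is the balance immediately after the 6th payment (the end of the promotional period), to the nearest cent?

Promo months 1–6 at r₀ = 4.3%/12 = 0.00358333; months 7+ at r₁ = 29.5%/12 = 0.0245833.
After month 6: iterate B ← B·(1+r₀) − $460.00 for 6 months → $11,600.60.

$11,600.60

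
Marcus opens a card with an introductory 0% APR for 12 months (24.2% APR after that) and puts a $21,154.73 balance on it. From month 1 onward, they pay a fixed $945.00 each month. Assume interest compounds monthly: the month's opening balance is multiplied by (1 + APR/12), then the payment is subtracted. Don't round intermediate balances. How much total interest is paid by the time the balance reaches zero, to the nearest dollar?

$1,311

Promo months 1–12 at r₀ = 0%/12 = 0; months 13+ at r₁ = 24.2%/12 = 0.0201667.
After month 12 (no interest yet): B = $21,154.73 − 12·$945.00 = $9,814.73.
Then at r₁ with $945.00/mo: n₂ = −ln(1 − r₁·B/P)/ln(1+r₁) ≈ 11.77 → 12 more payments.
Total paid = 23·$945.00 + $730.57 = $22,465.57; interest = $22,465.57 − $21,154.73 = $1,310.84.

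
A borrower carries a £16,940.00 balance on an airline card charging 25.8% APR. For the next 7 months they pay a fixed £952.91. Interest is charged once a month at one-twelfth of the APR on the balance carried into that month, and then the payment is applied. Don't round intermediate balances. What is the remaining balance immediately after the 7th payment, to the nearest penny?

Monthly rate r = 25.8%/12 = 2.15% = 0.0215.
Each month: B ← B·(1+r) − £952.91.
Month 1: interest £364.21; balance after payment £16,351.30.
Month 2: interest £351.55; balance after payment £15,749.94.
Month 3: interest £338.62; balance after payment £15,135.66.
Month 4: interest £325.42; balance after payment £14,508.16.
Month 5: interest £311.93; balance after payment £13,867.18.
Month 6: interest £298.14; balance after payment £13,212.41.
Month 7: interest £284.07; balance after payment £12,543.57.

£12,543.57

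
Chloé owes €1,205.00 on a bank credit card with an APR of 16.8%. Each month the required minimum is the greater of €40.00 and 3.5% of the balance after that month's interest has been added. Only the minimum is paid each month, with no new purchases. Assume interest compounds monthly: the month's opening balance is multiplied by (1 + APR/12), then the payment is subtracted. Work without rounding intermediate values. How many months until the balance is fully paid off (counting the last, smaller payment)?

40 months

Monthly rate r = 16.8%/12 = 1.4% = 0.014.
While 3.5% of the post-interest balance exceeds €40.00, each month B ← (B·(1+r))·(1 − 0.035), i.e. B shrinks by the factor (1+r)·0.965 = 0.97851.
This holds for months 1–4. Entering month 5 the balance is €1,104.71; 3.5% of the post-interest balance is now below €40.00, so the flat €40.00 minimum applies from here.
From month 5 a fixed €40.00 at rate r clears €1,104.71 in 36 more payments. Total: 4 + 36 = 40 months.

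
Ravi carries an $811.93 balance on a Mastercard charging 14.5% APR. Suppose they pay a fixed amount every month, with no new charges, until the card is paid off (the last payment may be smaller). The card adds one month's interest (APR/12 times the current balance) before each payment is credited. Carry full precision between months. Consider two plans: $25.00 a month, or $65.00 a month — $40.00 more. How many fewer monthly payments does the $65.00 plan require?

Monthly rate r = 14.5%/12 = 1.20833% = 0.0120833.
At $25.00/mo: n = ⌈−ln(1 − rB₀/P)/ln(1+r)⌉ = 42 payments (last $12.20); total interest = total paid − $811.93 = $225.27.
At $65.00/mo: 14 payments (last $40.56); total interest $73.63.
Payments saved = 42 − 14 = 28.

28 fewer payments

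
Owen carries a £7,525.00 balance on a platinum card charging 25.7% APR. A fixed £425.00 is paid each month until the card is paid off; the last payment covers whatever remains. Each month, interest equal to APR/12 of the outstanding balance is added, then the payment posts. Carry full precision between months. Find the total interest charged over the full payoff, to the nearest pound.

£2,038

Monthly rate r = 25.7%/12 = 2.14167% = 0.0214167.
Payoff takes n = ⌈−ln(1 − rB₀/P)/ln(1+r)⌉ = ⌈22.498⌉ = 23 payments; the last is £212.83.
Total paid = 22·£425.00 + £212.83 = £9,562.83.
Total interest = total paid − principal = £9,562.83 − £7,525.00 = £2,037.83.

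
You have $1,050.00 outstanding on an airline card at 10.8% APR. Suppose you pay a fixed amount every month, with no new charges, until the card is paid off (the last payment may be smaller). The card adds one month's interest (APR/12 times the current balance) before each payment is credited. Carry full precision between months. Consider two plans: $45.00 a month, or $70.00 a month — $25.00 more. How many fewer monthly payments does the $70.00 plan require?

10 fewer payments

Monthly rate r = 10.8%/12 = 0.9% = 0.009.
At $45.00/mo: n = ⌈−ln(1 − rB₀/P)/ln(1+r)⌉ = 27 payments (last $13.95); total interest = total paid − $1,050.00 = $133.95.
At $70.00/mo: 17 payments (last $13.09); total interest $83.09.
Payments saved = 27 − 17 = 10.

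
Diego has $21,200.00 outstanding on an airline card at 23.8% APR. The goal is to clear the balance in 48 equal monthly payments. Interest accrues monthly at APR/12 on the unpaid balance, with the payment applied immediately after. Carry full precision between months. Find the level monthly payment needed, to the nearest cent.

Monthly rate r = 23.8%/12 = 1.98333% = 0.0198333.
Level-payment amortization: P = B₀·r / (1 − (1+r)^(−n)) = 21200.00·0.0198333 / (1 − 1.01983^(−48)).
Denominator 1 − (1+r)^(−48) = 0.610418554.
P = 420.467 / 0.610418554 ≈ 688.82.

$688.82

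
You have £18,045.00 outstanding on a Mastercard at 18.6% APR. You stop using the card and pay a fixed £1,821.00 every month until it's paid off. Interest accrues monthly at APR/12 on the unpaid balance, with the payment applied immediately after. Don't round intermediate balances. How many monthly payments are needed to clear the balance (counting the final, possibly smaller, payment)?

11 months

Monthly rate r = 18.6%/12 = 1.55% = 0.0155.
Recurrence: B ← B·(1+r) − £1,821.00.
Month 1: interest £279.70; balance after payment £16,503.70.
Month 2: interest £255.81; balance after payment £14,938.50.
Closed form: n = −ln(1 − rB₀/P)/ln(1+r) = −ln(0.8464)/ln(1.0155) ≈ 10.842, so the balance reaches zero during payment 11.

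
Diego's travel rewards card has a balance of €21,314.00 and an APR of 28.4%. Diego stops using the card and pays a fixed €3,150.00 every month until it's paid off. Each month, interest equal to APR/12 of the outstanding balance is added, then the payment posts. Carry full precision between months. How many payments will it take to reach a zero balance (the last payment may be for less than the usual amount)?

8 months

Monthly rate r = 28.4%/12 = 2.36667% = 0.0236667.
Recurrence: B ← B·(1+r) − €3,150.00.
Month 1: interest €504.43; balance after payment €18,668.43.
Month 2: interest €441.82; balance after payment €15,960.25.
Closed form: n = −ln(1 − rB₀/P)/ln(1+r) = −ln(0.83986)/ln(1.02367) ≈ 7.461, so the balance reaches zero during payment 8.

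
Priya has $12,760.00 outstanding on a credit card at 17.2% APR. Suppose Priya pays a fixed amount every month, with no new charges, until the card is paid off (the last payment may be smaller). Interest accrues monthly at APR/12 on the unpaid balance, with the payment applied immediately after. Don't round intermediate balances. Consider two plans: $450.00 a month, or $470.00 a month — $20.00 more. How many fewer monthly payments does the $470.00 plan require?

Monthly rate r = 17.2%/12 = 1.43333% = 0.0143333.
At $450.00/mo: n = ⌈−ln(1 − rB₀/P)/ln(1+r)⌉ = 37 payments (last $293.61); total interest = total paid − $12,760.00 = $3,733.61.
At $470.00/mo: 35 payments (last $298.17); total interest $3,518.17.
Payments saved = 37 − 35 = 2.

2 fewer payments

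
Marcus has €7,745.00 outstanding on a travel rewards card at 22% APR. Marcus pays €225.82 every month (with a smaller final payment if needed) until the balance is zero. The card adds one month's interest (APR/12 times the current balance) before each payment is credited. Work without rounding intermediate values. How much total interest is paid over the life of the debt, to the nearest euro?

Monthly rate r = 22%/12 = 1.83333% = 0.0183333.
Payoff takes n = ⌈−ln(1 − rB₀/P)/ln(1+r)⌉ = ⌈54.547⌉ = 55 payments; the last is €123.97.
Total paid = 54·€225.82 + €123.97 = €12,318.25.
Total interest = total paid − principal = €12,318.25 − €7,745.00 = €4,573.25.

€4,573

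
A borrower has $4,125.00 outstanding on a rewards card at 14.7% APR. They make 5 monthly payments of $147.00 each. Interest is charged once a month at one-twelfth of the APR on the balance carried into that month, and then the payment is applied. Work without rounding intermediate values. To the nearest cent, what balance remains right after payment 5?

$3,630.69

Monthly rate r = 14.7%/12 = 1.225% = 0.01225.
Each month: B ← B·(1+r) − $147.00.
Month 1: interest $50.53; balance after payment $4,028.53.
Month 2: interest $49.35; balance after payment $3,930.88.
Month 3: interest $48.15; balance after payment $3,832.03.
Month 4: interest $46.94; balance after payment $3,731.98.
Month 5: interest $45.72; balance after payment $3,630.69.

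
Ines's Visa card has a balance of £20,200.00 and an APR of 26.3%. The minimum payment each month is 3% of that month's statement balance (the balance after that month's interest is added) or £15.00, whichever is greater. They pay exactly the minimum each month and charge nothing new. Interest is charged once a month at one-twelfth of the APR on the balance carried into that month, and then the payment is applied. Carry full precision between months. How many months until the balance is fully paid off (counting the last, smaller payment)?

482 months

Monthly rate r = 26.3%/12 = 2.19167% = 0.0219167.
While 3% of the post-interest balance exceeds £15.00, each month B ← (B·(1+r))·(1 − 0.03), i.e. B shrinks by the factor (1+r)·0.97 = 0.99126.
This holds for months 1–424. Entering month 425 the balance is £488.35; 3% of the post-interest balance is now below £15.00, so the flat £15.00 minimum applies from here.
From month 425 a fixed £15.00 at rate r clears £488.35 in 58 more payments. Total: 424 + 58 = 482 months.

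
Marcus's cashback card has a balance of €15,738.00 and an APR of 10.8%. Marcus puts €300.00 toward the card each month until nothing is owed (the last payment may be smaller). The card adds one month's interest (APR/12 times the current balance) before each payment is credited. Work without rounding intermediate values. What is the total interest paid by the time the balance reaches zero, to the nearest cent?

€5,655.46

Monthly rate r = 10.8%/12 = 0.9% = 0.009.
Payoff takes n = ⌈−ln(1 − rB₀/P)/ln(1+r)⌉ = ⌈71.311⌉ = 72 payments; the last is €93.46.
Total paid = 71·€300.00 + €93.46 = €21,393.46.
Total interest = total paid − principal = €21,393.46 − €15,738.00 = €5,655.46.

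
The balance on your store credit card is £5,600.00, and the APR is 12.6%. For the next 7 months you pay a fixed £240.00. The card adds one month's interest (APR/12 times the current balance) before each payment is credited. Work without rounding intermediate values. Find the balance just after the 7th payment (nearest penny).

Monthly rate r = 12.6%/12 = 1.05% = 0.0105.
Each month: B ← B·(1+r) − £240.00.
Month 1: interest £58.80; balance after payment £5,418.80.
Month 2: interest £56.90; balance after payment £5,235.70.
Month 3: interest £54.97; balance after payment £5,050.67.
Month 4: interest £53.03; balance after payment £4,863.70.
Month 5: interest £51.07; balance after payment £4,674.77.
Month 6: interest £49.09; balance after payment £4,483.86.
Month 7: interest £47.08; balance after payment £4,290.94.

£4,290.94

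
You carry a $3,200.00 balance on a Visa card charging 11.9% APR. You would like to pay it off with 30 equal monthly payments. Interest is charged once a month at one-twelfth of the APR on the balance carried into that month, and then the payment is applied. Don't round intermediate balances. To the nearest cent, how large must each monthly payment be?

Monthly rate r = 11.9%/12 = 0.991667% = 0.00991667.
Level-payment amortization: P = B₀·r / (1 − (1+r)^(−n)) = 3200.00·0.00991667 / (1 − 1.00992^(−30)).
Denominator 1 − (1+r)^(−30) = 0.256238289.
P = 31.7333 / 0.256238289 ≈ 123.84.

$123.84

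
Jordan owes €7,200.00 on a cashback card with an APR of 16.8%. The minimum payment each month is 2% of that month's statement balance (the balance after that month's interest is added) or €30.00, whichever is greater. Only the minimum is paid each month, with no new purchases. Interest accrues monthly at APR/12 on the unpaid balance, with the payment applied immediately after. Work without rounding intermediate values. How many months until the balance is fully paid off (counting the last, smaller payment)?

Monthly rate r = 16.8%/12 = 1.4% = 0.014.
While 2% of the post-interest balance exceeds €30.00, each month B ← (B·(1+r))·(1 − 0.02), i.e. B shrinks by the factor (1+r)·0.98 = 0.99372.
This holds for months 1–252. Entering month 253 the balance is €1,471.87; 2% of the post-interest balance is now below €30.00, so the flat €30.00 minimum applies from here.
From month 253 a fixed €30.00 at rate r clears €1,471.87 in 84 more payments. Total: 252 + 84 = 336 months.

336 months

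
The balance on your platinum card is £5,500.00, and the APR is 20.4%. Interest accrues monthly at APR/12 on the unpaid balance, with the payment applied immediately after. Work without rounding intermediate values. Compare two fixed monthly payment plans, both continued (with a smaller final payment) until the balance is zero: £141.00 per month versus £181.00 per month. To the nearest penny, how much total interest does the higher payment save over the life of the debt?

£1,296.38

Monthly rate r = 20.4%/12 = 1.7% = 0.017.
At £141.00/mo: n = ⌈−ln(1 − rB₀/P)/ln(1+r)⌉ = 65 payments (last £77.04); total interest = total paid − £5,500.00 = £3,601.04.
At £181.00/mo: 44 payments (last £21.66); total interest £2,304.66.
Interest saved = £3,601.04 − £2,304.66 = £1,296.38.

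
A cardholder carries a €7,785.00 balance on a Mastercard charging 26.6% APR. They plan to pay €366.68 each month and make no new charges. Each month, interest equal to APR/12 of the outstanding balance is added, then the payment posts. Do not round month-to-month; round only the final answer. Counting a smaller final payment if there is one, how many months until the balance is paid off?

30 months

Monthly rate r = 26.6%/12 = 2.21667% = 0.0221667.
Recurrence: B ← B·(1+r) − €366.68.
Month 1: interest €172.57; balance after payment €7,590.89.
Month 2: interest €168.26; balance after payment €7,392.47.
Closed form: n = −ln(1 − rB₀/P)/ln(1+r) = −ln(0.52938)/ln(1.02217) ≈ 29.011, so the balance reaches zero during payment 30.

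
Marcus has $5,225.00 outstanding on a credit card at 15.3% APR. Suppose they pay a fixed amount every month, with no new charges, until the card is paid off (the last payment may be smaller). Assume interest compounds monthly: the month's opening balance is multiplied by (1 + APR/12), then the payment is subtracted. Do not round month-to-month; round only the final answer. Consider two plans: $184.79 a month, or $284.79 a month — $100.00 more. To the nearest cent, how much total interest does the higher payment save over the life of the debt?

$531.26

Monthly rate r = 15.3%/12 = 1.275% = 0.01275.
At $184.79/mo: n = ⌈−ln(1 − rB₀/P)/ln(1+r)⌉ = 36 payments (last $53.57); total interest = total paid − $5,225.00 = $1,296.22.
At $284.79/mo: 22 payments (last $9.37); total interest $764.96.
Interest saved = $1,296.22 − $764.96 = $531.26.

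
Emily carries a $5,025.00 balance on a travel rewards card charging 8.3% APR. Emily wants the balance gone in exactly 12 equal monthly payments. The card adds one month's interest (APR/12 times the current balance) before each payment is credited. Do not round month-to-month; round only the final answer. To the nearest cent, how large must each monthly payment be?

Monthly rate r = 8.3%/12 = 0.691667% = 0.00691667.
Level-payment amortization: P = B₀·r / (1 − (1+r)^(−n)) = 5025.00·0.00691667 / (1 − 1.00692^(−12)).
Denominator 1 − (1+r)^(−12) = 0.079385848.
P = 34.7563 / 0.079385848 ≈ 437.81.

$437.81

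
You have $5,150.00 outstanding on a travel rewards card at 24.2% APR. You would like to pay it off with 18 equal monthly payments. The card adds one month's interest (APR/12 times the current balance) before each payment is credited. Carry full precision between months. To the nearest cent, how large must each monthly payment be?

$344.02

Monthly rate r = 24.2%/12 = 2.01667% = 0.0201667.
Level-payment amortization: P = B₀·r / (1 − (1+r)^(−n)) = 5150.00·0.0201667 / (1 − 1.02017^(−18)).
Denominator 1 − (1+r)^(−18) = 0.301896724.
P = 103.858 / 0.301896724 ≈ 344.02.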